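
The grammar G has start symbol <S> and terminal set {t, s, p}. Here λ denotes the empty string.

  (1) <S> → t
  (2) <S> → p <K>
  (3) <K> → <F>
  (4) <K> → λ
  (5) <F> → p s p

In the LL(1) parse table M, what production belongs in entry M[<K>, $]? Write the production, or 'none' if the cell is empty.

<K> → λ

FIRST(<S>): from <S>→t we get {t}; from <S>→p <K> we get {p}. So FIRST(<S>) = {p, t}.
FIRST(<F>): from <F>→p s p we get {p}. So FIRST(<F>) = {p}.
FIRST(<K>): from <K>→<F> we get {p}; from <K>→λ we get {λ}. So FIRST(<K>) = {λ, p}.
FOLLOW(<S>) includes $ since <S> is the start symbol.
FOLLOW(<S>): <S> appears on no right-hand side. Thus FOLLOW(<S>) = {$}.
FOLLOW(<K>): in <S>→p <K>, the suffix after <K> is empty, so FOLLOW(<K>) ⊇ FOLLOW(<S>) = {$}. Thus FOLLOW(<K>) = {$}.
For <K> → <F>: FIRST(<F>) = {p}, so it goes in M[<K>, t] for t ∈ {p}.
For <K> → λ: FIRST(λ) = {λ}, so it goes in M[<K>, t] for t ∈ {}; since λ ∈ FIRST, also for every t ∈ FOLLOW(<K>) = {$}.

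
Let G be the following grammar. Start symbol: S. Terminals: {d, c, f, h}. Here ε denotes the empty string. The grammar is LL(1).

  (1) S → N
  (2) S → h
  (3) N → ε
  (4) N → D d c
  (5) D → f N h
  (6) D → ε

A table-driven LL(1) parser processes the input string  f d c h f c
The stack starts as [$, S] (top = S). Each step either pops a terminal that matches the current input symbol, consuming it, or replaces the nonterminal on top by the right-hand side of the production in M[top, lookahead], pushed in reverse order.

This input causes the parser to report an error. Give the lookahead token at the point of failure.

f

step 1: stack=$ S  input=f d c h f c $  — expand S → N
step 2: stack=$ N  input=f d c h f c $  — expand N → D d c
step 3: stack=$ c d D  input=f d c h f c $  — expand D → f N h
step 4: stack=$ c d h N f  input=f d c h f c $  — match f
step 5: stack=$ c d h N  input=d c h f c $  — expand N → D d c
step 6: stack=$ c d h c d D  input=d c h f c $  — expand D → ε
step 7: stack=$ c d h c d  input=d c h f c $  — match d
step 8: stack=$ c d h c  input=c h f c $  — match c
step 9: stack=$ c d h  input=h f c $  — match h
step 10: stack=$ c d  input=f c $  — error: top is terminal d but lookahead is f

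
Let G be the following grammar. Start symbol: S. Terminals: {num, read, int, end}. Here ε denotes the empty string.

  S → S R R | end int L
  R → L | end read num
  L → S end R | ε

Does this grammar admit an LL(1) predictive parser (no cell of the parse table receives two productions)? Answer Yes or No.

FIRST(S) = {end}
FIRST(R) = {ε, end}
FIRST(L) = {ε, end}
FOLLOW(S) = {$, end}
FOLLOW(R) = {$, end}
FOLLOW(L) = {$, end}
Cell M[L, end] receives both L → S end R and L → ε — the grammar is not LL(1).

No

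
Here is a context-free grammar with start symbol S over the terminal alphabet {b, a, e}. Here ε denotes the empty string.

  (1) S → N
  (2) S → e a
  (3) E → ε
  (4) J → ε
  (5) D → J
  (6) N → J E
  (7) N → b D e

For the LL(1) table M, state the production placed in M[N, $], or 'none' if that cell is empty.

N → J E

FIRST(E): from E→ε we get {ε}. So FIRST(E) = {ε}.
FIRST(J): from J→ε we get {ε}. So FIRST(J) = {ε}.
FIRST(D): from D→J we get {ε}. So FIRST(D) = {ε}.
FIRST(N): from N→J E we get {ε}; from N→b D e we get {b}. So FIRST(N) = {ε, b}.
FIRST(S): from S→N we get {ε, b}; from S→e a we get {e}. So FIRST(S) = {ε, b, e}.
FOLLOW(S) includes $ since S is the start symbol.
FOLLOW(S): S appears on no right-hand side. Thus FOLLOW(S) = {$}.
FOLLOW(N): in S→N, the suffix after N is empty, so FOLLOW(N) ⊇ FOLLOW(S) = {$}. Thus FOLLOW(N) = {$}.
For N → J E: FIRST(J E) = {ε}, so it goes in M[N, t] for t ∈ {}; since ε ∈ FIRST, also for every t ∈ FOLLOW(N) = {$}.
For N → b D e: FIRST(b D e) = {b}, so it goes in M[N, t] for t ∈ {b}.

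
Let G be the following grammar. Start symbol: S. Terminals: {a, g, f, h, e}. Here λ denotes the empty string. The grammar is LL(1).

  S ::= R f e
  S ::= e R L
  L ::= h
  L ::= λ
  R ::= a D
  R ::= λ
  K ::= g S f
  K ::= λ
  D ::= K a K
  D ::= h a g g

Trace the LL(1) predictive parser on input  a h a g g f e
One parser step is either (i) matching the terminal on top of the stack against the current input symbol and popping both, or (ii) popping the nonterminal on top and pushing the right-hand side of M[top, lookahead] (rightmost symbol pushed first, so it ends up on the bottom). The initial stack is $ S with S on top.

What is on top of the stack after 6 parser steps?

     Stack          Input            Action
  1  $ S            a h a g g f e $  expand S ::= R f e
  2  $ e f R        a h a g g f e $  expand R ::= a D
  3  $ e f D a      a h a g g f e $  match a
  4  $ e f D        h a g g f e $    expand D ::= h a g g
  5  $ e f g g a h  h a g g f e $    match h
  6  $ e f g g a    a g g f e $      match a
Stack after step 6: $ e f g g (top = g).

g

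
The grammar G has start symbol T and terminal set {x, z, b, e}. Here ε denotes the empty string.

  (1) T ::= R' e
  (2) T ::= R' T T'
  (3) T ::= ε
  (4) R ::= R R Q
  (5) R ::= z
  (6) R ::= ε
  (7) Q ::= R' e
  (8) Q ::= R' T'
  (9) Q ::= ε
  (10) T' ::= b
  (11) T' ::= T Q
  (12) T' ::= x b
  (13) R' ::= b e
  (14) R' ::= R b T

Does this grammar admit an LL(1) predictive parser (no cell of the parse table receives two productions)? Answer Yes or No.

No

FIRST(T) = {ε, b, z}
FIRST(R) = {ε, b, z}
FIRST(Q) = {ε, b, z}
FIRST(T') = {ε, b, x, z}
FIRST(R') = {b, z}
FOLLOW(T) = {$, b, e, x, z}
FOLLOW(R) = {b, z}
FOLLOW(Q) = {$, b, e, x, z}
FOLLOW(T') = {$, b, e, x, z}
FOLLOW(R') = {$, b, e, x, z}
Cell M[Q, b] receives both Q ::= R' e and Q ::= R' T' and Q ::= ε — the grammar is not LL(1).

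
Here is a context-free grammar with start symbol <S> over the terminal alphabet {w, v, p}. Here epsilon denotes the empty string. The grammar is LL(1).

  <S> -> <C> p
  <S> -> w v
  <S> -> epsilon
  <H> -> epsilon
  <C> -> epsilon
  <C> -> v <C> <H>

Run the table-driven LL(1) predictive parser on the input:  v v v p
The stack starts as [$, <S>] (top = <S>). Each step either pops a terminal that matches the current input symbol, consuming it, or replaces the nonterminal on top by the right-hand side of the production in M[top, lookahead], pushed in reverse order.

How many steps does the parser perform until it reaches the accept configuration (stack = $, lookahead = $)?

step 1: stack=$ <S>  input=v v v p $  — expand <S> -> <C> p
step 2: stack=$ p <C>  input=v v v p $  — expand <C> -> v <C> <H>
step 3: stack=$ p <H> <C> v  input=v v v p $  — match v
step 4: stack=$ p <H> <C>  input=v v p $  — expand <C> -> v <C> <H>
step 5: stack=$ p <H> <H> <C> v  input=v v p $  — match v
step 6: stack=$ p <H> <H> <C>  input=v p $  — expand <C> -> v <C> <H>
step 7: stack=$ p <H> <H> <H> <C> v  input=v p $  — match v
step 8: stack=$ p <H> <H> <H> <C>  input=p $  — expand <C> -> epsilon
step 9: stack=$ p <H> <H> <H>  input=p $  — expand <H> -> epsilon
step 10: stack=$ p <H> <H>  input=p $  — expand <H> -> epsilon
step 11: stack=$ p <H>  input=p $  — expand <H> -> epsilon
step 12: stack=$ p  input=p $  — match p
Accept reached after 12 steps.

12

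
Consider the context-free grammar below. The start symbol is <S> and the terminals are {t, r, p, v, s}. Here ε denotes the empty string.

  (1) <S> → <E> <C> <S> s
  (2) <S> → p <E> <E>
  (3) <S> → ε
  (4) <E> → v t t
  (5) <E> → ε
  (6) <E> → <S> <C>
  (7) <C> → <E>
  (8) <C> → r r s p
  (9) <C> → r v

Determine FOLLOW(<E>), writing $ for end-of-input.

FIRST(<S>) = {ε, p, r, s, v}  (via <E> <C> <S> s)
FIRST(<E>) = {ε, p, r, s, v}  (via <S> <C>)
FIRST(<C>) = {ε, p, r, s, v}  (via <E>)
FOLLOW(<S>) includes $ since <S> is the start symbol.
FOLLOW(<S>): in <S>→<E> <C> <S> s, <S> is followed by s with FIRST {s}; in <E>→<S> <C>, <S> is followed by <C> with FIRST {ε, p, r, s, v}; in <E>→<S> <C>, the suffix after <S> is nullable, so FOLLOW(<S>) ⊇ FOLLOW(<E>) = {$, p, r, s, v}. Thus FOLLOW(<S>) = {$, p, r, s, v}.
FOLLOW(<E>): in <S>→<E> <C> <S> s, <E> is followed by <C> <S> s with FIRST {p, r, s, v}; in <S>→p <E> <E> (occurrence 1), <E> is followed by <E> with FIRST {ε, p, r, s, v}; in <S>→p <E> <E> (occurrence 1), the suffix after <E> is nullable, so FOLLOW(<E>) ⊇ FOLLOW(<S>) = {$, p, r, s, v}; in <S>→p <E> <E> (occurrence 2), the suffix after <E> is empty, so FOLLOW(<E>) ⊇ FOLLOW(<S>) = {$, p, r, s, v}; in <C>→<E>, the suffix after <E> is empty, so FOLLOW(<E>) ⊇ FOLLOW(<C>) = {$, p, r, s, v}. Thus FOLLOW(<E>) = {$, p, r, s, v}.
FOLLOW(<C>): in <S>→<E> <C> <S> s, <C> is followed by <S> s with FIRST {p, r, s, v}; in <E>→<S> <C>, the suffix after <C> is empty, so FOLLOW(<C>) ⊇ FOLLOW(<E>) = {$, p, r, s, v}. Thus FOLLOW(<C>) = {$, p, r, s, v}.

{$, p, r, s, v}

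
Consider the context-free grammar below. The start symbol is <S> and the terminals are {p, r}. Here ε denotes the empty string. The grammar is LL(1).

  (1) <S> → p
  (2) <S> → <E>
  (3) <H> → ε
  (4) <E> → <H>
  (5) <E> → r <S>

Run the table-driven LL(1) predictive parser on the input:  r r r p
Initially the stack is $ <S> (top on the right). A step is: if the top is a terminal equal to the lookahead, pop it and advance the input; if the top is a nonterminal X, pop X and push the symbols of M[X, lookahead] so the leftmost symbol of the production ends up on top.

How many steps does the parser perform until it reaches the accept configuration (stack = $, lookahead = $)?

step 1: stack=$ <S>  input=r r r p $  — expand <S> → <E>
step 2: stack=$ <E>  input=r r r p $  — expand <E> → r <S>
step 3: stack=$ <S> r  input=r r r p $  — match r
step 4: stack=$ <S>  input=r r p $  — expand <S> → <E>
step 5: stack=$ <E>  input=r r p $  — expand <E> → r <S>
step 6: stack=$ <S> r  input=r r p $  — match r
step 7: stack=$ <S>  input=r p $  — expand <S> → <E>
step 8: stack=$ <E>  input=r p $  — expand <E> → r <S>
step 9: stack=$ <S> r  input=r p $  — match r
step 10: stack=$ <S>  input=p $  — expand <S> → p
step 11: stack=$ p  input=p $  — match p
Accept reached after 11 steps.

11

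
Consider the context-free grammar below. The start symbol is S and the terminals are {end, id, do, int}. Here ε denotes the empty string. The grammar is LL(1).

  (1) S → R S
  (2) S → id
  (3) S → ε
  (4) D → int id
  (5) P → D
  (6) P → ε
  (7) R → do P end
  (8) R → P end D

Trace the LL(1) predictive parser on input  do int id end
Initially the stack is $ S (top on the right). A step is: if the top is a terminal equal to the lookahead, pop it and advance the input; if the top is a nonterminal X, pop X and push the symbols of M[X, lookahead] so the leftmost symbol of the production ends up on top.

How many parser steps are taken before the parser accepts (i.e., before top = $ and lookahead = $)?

     Stack           Input            Action
  1  $ S             do int id end $  expand S → R S
  2  $ S R           do int id end $  expand R → do P end
  3  $ S end P do    do int id end $  match do
  4  $ S end P       int id end $     expand P → D
  5  $ S end D       int id end $     expand D → int id
  6  $ S end id int  int id end $     match int
  7  $ S end id      id end $         match id
  8  $ S end         end $            match end
  9  $ S             $                expand S → ε
Accept reached after 9 steps.

9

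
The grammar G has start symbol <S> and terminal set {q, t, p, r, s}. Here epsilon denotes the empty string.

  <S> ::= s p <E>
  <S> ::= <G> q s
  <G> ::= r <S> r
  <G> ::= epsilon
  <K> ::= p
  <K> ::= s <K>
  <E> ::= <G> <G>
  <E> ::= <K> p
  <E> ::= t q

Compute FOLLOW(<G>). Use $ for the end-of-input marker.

FIRST(<G>) = {epsilon, r}
FIRST(<K>) = {p, s}
FIRST(<S>) = {q, r, s}  (via <G> q s)
FIRST(<E>) = {epsilon, p, r, s, t}  (via <G> <G>, <K> p)
FOLLOW(<S>) includes $ since <S> is the start symbol.
FOLLOW(<S>): in <G>::=r <S> r, <S> is followed by r with FIRST {r}. Thus FOLLOW(<S>) = {$, r}.
FOLLOW(<K>): in <K>::=s <K>, the suffix after <K> is empty (adds nothing new); in <E>::=<K> p, <K> is followed by p with FIRST {p}. Thus FOLLOW(<K>) = {p}.
FOLLOW(<E>): in <S>::=s p <E>, the suffix after <E> is empty, so FOLLOW(<E>) ⊇ FOLLOW(<S>) = {$, r}. Thus FOLLOW(<E>) = {$, r}.
FOLLOW(<G>): in <S>::=<G> q s, <G> is followed by q s with FIRST {q}; in <E>::=<G> <G> (occurrence 1), <G> is followed by <G> with FIRST {epsilon, r}; in <E>::=<G> <G> (occurrence 1), the suffix after <G> is nullable, so FOLLOW(<G>) ⊇ FOLLOW(<E>) = {$, r}; in <E>::=<G> <G> (occurrence 2), the suffix after <G> is empty, so FOLLOW(<G>) ⊇ FOLLOW(<E>) = {$, r}. Thus FOLLOW(<G>) = {$, q, r}.

{$, q, r}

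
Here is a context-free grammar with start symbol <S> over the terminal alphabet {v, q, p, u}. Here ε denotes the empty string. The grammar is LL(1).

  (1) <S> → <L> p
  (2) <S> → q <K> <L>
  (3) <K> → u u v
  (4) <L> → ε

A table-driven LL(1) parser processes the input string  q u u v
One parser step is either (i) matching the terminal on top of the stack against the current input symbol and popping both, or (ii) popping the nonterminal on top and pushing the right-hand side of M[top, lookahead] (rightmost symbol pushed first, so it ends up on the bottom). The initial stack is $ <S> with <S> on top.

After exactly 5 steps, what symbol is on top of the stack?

     Stack        Input      Action
  1  $ <S>        q u u v $  expand <S> → q <K> <L>
  2  $ <L> <K> q  q u u v $  match q
  3  $ <L> <K>    u u v $    expand <K> → u u v
  4  $ <L> v u u  u u v $    match u
  5  $ <L> v u    u v $      match u
Stack after step 5: $ <L> v (top = v).

v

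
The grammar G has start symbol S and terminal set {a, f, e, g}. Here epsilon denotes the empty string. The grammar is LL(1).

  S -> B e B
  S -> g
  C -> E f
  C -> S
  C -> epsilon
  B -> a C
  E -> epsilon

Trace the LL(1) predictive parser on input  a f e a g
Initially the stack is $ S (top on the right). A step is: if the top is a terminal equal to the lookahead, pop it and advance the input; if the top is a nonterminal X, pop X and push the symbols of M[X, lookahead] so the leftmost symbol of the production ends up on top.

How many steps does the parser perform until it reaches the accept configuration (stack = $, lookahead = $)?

      Stack      Input        Action
   1  $ S        a f e a g $  expand S -> B e B
   2  $ B e B    a f e a g $  expand B -> a C
   3  $ B e C a  a f e a g $  match a
   4  $ B e C    f e a g $    expand C -> E f
   5  $ B e f E  f e a g $    expand E -> epsilon
   6  $ B e f    f e a g $    match f
   7  $ B e      e a g $      match e
   8  $ B        a g $        expand B -> a C
   9  $ C a      a g $        match a
  10  $ C        g $          expand C -> S
  11  $ S        g $          expand S -> g
  12  $ g        g $          match g
Accept reached after 12 steps.

12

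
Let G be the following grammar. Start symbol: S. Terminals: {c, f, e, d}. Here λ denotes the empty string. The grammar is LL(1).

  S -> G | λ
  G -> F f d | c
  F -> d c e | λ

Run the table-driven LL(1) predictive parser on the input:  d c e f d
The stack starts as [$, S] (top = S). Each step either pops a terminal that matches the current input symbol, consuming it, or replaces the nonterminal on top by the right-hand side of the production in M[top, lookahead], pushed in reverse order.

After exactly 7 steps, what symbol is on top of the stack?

d

     Stack        Input        Action
  1  $ S          d c e f d $  expand S -> G
  2  $ G          d c e f d $  expand G -> F f d
  3  $ d f F      d c e f d $  expand F -> d c e
  4  $ d f e c d  d c e f d $  match d
  5  $ d f e c    c e f d $    match c
  6  $ d f e      e f d $      match e
  7  $ d f        f d $        match f
Stack after step 7: $ d (top = d).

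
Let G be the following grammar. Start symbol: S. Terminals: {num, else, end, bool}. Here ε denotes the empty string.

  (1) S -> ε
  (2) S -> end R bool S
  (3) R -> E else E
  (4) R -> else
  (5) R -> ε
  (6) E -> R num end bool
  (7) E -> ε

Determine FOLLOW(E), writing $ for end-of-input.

FIRST(S) = {ε, end}
FIRST(R) = {ε, else, num}  (via E else E)
FIRST(E) = {ε, else, num}  (via R num end bool)
FOLLOW(S) includes $ since S is the start symbol.
FOLLOW(S): in S->end R bool S, the suffix after S is empty (adds nothing new). Thus FOLLOW(S) = {$}.
FOLLOW(R): in S->end R bool S, R is followed by bool S with FIRST {bool}; in E->R num end bool, R is followed by num end bool with FIRST {num}. Thus FOLLOW(R) = {bool, num}.
FOLLOW(E): in R->E else E (occurrence 1), E is followed by else E with FIRST {else}; in R->E else E (occurrence 2), the suffix after E is empty, so FOLLOW(E) ⊇ FOLLOW(R) = {bool, num}. Thus FOLLOW(E) = {bool, else, num}.

{bool, else, num}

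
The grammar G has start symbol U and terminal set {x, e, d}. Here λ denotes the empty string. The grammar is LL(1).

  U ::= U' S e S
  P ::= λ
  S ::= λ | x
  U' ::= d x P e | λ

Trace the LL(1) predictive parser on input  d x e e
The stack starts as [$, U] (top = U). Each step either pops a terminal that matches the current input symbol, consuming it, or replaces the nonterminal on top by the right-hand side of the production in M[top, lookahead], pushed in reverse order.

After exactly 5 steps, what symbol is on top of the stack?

     Stack            Input      Action
  1  $ U              d x e e $  expand U ::= U' S e S
  2  $ S e S U'       d x e e $  expand U' ::= d x P e
  3  $ S e S e P x d  d x e e $  match d
  4  $ S e S e P x    x e e $    match x
  5  $ S e S e P      e e $      expand P ::= λ
Stack after step 5: $ S e S e (top = e).

e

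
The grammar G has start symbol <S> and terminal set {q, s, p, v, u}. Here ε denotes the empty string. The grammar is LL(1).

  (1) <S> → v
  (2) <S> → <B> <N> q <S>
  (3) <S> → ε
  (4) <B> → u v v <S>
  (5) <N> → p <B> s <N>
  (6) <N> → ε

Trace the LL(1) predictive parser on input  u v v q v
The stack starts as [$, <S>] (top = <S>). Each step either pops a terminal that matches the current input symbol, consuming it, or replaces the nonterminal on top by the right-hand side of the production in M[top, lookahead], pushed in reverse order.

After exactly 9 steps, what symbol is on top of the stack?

v

step 1: stack=$ <S>  input=u v v q v $  — expand <S> → <B> <N> q <S>
step 2: stack=$ <S> q <N> <B>  input=u v v q v $  — expand <B> → u v v <S>
step 3: stack=$ <S> q <N> <S> v v u  input=u v v q v $  — match u
step 4: stack=$ <S> q <N> <S> v v  input=v v q v $  — match v
step 5: stack=$ <S> q <N> <S> v  input=v q v $  — match v
step 6: stack=$ <S> q <N> <S>  input=q v $  — expand <S> → ε
step 7: stack=$ <S> q <N>  input=q v $  — expand <N> → ε
step 8: stack=$ <S> q  input=q v $  — match q
step 9: stack=$ <S>  input=v $  — expand <S> → v
Stack after step 9: $ v (top = v).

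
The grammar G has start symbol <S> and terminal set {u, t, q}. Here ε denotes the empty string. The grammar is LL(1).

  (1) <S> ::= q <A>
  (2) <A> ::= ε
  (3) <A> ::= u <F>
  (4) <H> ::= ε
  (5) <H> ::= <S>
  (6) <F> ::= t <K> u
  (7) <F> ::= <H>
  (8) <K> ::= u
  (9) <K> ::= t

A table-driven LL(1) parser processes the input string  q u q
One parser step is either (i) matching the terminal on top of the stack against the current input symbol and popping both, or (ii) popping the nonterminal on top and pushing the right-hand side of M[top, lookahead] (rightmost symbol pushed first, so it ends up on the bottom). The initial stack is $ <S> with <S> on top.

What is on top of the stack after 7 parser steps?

q

step 1: stack=$ <S>  input=q u q $  — expand <S> ::= q <A>
step 2: stack=$ <A> q  input=q u q $  — match q
step 3: stack=$ <A>  input=u q $  — expand <A> ::= u <F>
step 4: stack=$ <F> u  input=u q $  — match u
step 5: stack=$ <F>  input=q $  — expand <F> ::= <H>
step 6: stack=$ <H>  input=q $  — expand <H> ::= <S>
step 7: stack=$ <S>  input=q $  — expand <S> ::= q <A>
Stack after step 7: $ <A> q (top = q).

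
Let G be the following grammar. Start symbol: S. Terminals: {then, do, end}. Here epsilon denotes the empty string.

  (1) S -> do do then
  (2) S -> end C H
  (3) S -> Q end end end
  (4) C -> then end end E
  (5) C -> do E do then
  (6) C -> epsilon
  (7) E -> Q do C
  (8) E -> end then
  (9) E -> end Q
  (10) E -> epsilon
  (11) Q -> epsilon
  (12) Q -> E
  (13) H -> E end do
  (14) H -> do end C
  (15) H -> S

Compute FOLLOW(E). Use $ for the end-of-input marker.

{$, do, end}

FIRST(C): from C->then end end E we get {then}; from C->do E do then we get {do}; from C->epsilon we get {epsilon}. So FIRST(C) = {epsilon, do, then}.
FIRST(S): from S->do do then we get {do}; from S->end C H we get {end}; from S->Q end end end we get {do, end}. So FIRST(S) = {do, end}.
FIRST(E): from E->Q do C we get {do, end}; from E->end then we get {end}; from E->end Q we get {end}; from E->epsilon we get {epsilon}. So FIRST(E) = {epsilon, do, end}.
FIRST(Q): from Q->epsilon we get {epsilon}; from Q->E we get {epsilon, do, end}. So FIRST(Q) = {epsilon, do, end}.
FIRST(H): from H->E end do we get {do, end}; from H->do end C we get {do}; from H->S we get {do, end}. So FIRST(H) = {do, end}.
FOLLOW(S) includes $ since S is the start symbol.
FOLLOW(S): in H->S, the suffix after S is empty, so FOLLOW(S) ⊇ FOLLOW(H) = {$}. Thus FOLLOW(S) = {$}.
FOLLOW(H): in S->end C H, the suffix after H is empty, so FOLLOW(H) ⊇ FOLLOW(S) = {$}. Thus FOLLOW(H) = {$}.
FOLLOW(C): in S->end C H, C is followed by H with FIRST {do, end}; in E->Q do C, the suffix after C is empty, so FOLLOW(C) ⊇ FOLLOW(E) = {$, do, end}; in H->do end C, the suffix after C is empty, so FOLLOW(C) ⊇ FOLLOW(H) = {$}. Thus FOLLOW(C) = {$, do, end}.
FOLLOW(E): in C->then end end E, the suffix after E is empty, so FOLLOW(E) ⊇ FOLLOW(C) = {$, do, end}; in C->do E do then, E is followed by do then with FIRST {do}; in Q->E, the suffix after E is empty, so FOLLOW(E) ⊇ FOLLOW(Q) = {$, do, end}; in H->E end do, E is followed by end do with FIRST {end}. Thus FOLLOW(E) = {$, do, end}.
FOLLOW(Q): in S->Q end end end, Q is followed by end end end with FIRST {end}; in E->Q do C, Q is followed by do C with FIRST {do}; in E->end Q, the suffix after Q is empty, so FOLLOW(Q) ⊇ FOLLOW(E) = {$, do, end}. Thus FOLLOW(Q) = {$, do, end}.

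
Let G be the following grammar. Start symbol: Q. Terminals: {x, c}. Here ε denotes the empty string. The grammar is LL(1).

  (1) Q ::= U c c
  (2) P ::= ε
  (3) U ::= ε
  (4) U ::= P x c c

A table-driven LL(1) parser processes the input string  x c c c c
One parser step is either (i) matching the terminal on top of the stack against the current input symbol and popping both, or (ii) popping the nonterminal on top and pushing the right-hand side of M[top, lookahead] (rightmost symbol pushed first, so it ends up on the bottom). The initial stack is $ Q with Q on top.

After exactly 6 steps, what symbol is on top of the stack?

c

     Stack          Input        Action
  1  $ Q            x c c c c $  expand Q ::= U c c
  2  $ c c U        x c c c c $  expand U ::= P x c c
  3  $ c c c c x P  x c c c c $  expand P ::= ε
  4  $ c c c c x    x c c c c $  match x
  5  $ c c c c      c c c c $    match c
  6  $ c c c        c c c $      match c
Stack after step 6: $ c c (top = c).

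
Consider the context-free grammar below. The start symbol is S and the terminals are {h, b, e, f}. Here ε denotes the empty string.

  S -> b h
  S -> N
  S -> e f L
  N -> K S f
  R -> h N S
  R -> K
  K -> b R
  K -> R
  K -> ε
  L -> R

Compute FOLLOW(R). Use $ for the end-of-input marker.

FIRST(S) = {b, e, h}  (via N)
FIRST(N) = {b, e, h}  (via K S f)
FIRST(R) = {ε, b, h}  (via K)
FIRST(K) = {ε, b, h}  (via R)
FIRST(L) = {ε, b, h}  (via R)
FOLLOW(S) includes $ since S is the start symbol.
FOLLOW(S): in N->K S f, S is followed by f with FIRST {f}; in R->h N S, the suffix after S is empty, so FOLLOW(S) ⊇ FOLLOW(R) = {$, b, e, f, h}. Thus FOLLOW(S) = {$, b, e, f, h}.
FOLLOW(N): in S->N, the suffix after N is empty, so FOLLOW(N) ⊇ FOLLOW(S) = {$, b, e, f, h}; in R->h N S, N is followed by S with FIRST {b, e, h}. Thus FOLLOW(N) = {$, b, e, f, h}.
FOLLOW(L): in S->e f L, the suffix after L is empty, so FOLLOW(L) ⊇ FOLLOW(S) = {$, b, e, f, h}. Thus FOLLOW(L) = {$, b, e, f, h}.
FOLLOW(R): in K->b R, the suffix after R is empty, so FOLLOW(R) ⊇ FOLLOW(K) = {$, b, e, f, h}; in K->R, the suffix after R is empty, so FOLLOW(R) ⊇ FOLLOW(K) = {$, b, e, f, h}; in L->R, the suffix after R is empty, so FOLLOW(R) ⊇ FOLLOW(L) = {$, b, e, f, h}. Thus FOLLOW(R) = {$, b, e, f, h}.
FOLLOW(K): in N->K S f, K is followed by S f with FIRST {b, e, h}; in R->K, the suffix after K is empty, so FOLLOW(K) ⊇ FOLLOW(R) = {$, b, e, f, h}. Thus FOLLOW(K) = {$, b, e, f, h}.

{$, b, e, f, h}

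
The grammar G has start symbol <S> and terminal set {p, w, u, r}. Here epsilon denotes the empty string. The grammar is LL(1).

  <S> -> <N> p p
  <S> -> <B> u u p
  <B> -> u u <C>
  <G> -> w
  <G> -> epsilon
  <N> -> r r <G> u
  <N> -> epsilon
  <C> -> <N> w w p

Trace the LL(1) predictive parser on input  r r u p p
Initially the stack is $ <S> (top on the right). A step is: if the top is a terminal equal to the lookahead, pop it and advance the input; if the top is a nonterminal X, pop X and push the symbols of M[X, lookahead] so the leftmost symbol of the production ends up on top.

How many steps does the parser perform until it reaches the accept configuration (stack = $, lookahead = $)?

     Stack            Input        Action
  1  $ <S>            r r u p p $  expand <S> -> <N> p p
  2  $ p p <N>        r r u p p $  expand <N> -> r r <G> u
  3  $ p p u <G> r r  r r u p p $  match r
  4  $ p p u <G> r    r u p p $    match r
  5  $ p p u <G>      u p p $      expand <G> -> epsilon
  6  $ p p u          u p p $      match u
  7  $ p p            p p $        match p
  8  $ p              p $          match p
Accept reached after 8 steps.

8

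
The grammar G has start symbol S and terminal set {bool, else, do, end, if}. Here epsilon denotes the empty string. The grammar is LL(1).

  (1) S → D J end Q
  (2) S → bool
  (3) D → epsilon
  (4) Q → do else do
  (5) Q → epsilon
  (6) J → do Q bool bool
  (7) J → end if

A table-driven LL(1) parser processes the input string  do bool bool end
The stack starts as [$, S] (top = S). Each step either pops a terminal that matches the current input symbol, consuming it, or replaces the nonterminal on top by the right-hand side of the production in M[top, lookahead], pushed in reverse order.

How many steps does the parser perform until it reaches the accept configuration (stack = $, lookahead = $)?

     Stack                   Input               Action
  1  $ S                     do bool bool end $  expand S → D J end Q
  2  $ Q end J D             do bool bool end $  expand D → epsilon
  3  $ Q end J               do bool bool end $  expand J → do Q bool bool
  4  $ Q end bool bool Q do  do bool bool end $  match do
  5  $ Q end bool bool Q     bool bool end $     expand Q → epsilon
  6  $ Q end bool bool       bool bool end $     match bool
  7  $ Q end bool            bool end $          match bool
  8  $ Q end                 end $               match end
  9  $ Q                     $                   expand Q → epsilon
Accept reached after 9 steps.

9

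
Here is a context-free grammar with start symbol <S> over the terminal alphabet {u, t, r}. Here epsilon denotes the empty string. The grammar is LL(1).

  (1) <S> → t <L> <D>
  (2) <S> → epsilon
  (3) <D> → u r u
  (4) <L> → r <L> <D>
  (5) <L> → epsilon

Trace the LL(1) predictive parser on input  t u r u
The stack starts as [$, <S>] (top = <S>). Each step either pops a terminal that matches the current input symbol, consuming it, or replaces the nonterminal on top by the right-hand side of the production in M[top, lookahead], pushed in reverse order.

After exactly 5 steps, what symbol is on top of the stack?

     Stack        Input      Action
  1  $ <S>        t u r u $  expand <S> → t <L> <D>
  2  $ <D> <L> t  t u r u $  match t
  3  $ <D> <L>    u r u $    expand <L> → epsilon
  4  $ <D>        u r u $    expand <D> → u r u
  5  $ u r u      u r u $    match u
Stack after step 5: $ u r (top = r).

r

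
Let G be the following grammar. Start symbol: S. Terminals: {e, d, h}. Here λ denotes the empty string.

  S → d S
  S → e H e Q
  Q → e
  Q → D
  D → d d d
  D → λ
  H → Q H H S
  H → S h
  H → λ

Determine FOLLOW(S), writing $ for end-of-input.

{$, d, e, h}

FIRST(S) = {d, e}
FIRST(D) = {λ, d}
FIRST(Q) = {λ, d, e}  (via D)
FIRST(H) = {λ, d, e}  (via Q H H S, S h)
FOLLOW(S) includes $ since S is the start symbol.
FOLLOW(H): in S→e H e Q, H is followed by e Q with FIRST {e}; in H→Q H H S (occurrence 1), H is followed by H S with FIRST {d, e}; in H→Q H H S (occurrence 2), H is followed by S with FIRST {d, e}. Thus FOLLOW(H) = {d, e}.
FOLLOW(S): in S→d S, the suffix after S is empty (adds nothing new); in H→Q H H S, the suffix after S is empty, so FOLLOW(S) ⊇ FOLLOW(H) = {d, e}; in H→S h, S is followed by h with FIRST {h}. Thus FOLLOW(S) = {$, d, e, h}.
FOLLOW(Q): in S→e H e Q, the suffix after Q is empty, so FOLLOW(Q) ⊇ FOLLOW(S) = {$, d, e, h}; in H→Q H H S, Q is followed by H H S with FIRST {d, e}. Thus FOLLOW(Q) = {$, d, e, h}.
FOLLOW(D): in Q→D, the suffix after D is empty, so FOLLOW(D) ⊇ FOLLOW(Q) = {$, d, e, h}. Thus FOLLOW(D) = {$, d, e, h}.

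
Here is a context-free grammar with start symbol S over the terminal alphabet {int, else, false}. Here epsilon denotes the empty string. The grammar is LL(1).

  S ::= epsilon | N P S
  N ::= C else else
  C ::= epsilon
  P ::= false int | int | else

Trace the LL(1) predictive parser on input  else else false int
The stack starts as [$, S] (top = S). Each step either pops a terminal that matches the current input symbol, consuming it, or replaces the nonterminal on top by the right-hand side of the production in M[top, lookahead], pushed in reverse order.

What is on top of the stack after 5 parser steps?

P

     Stack              Input                  Action
  1  $ S                else else false int $  expand S ::= N P S
  2  $ S P N            else else false int $  expand N ::= C else else
  3  $ S P else else C  else else false int $  expand C ::= epsilon
  4  $ S P else else    else else false int $  match else
  5  $ S P else         else false int $       match else
Stack after step 5: $ S P (top = P).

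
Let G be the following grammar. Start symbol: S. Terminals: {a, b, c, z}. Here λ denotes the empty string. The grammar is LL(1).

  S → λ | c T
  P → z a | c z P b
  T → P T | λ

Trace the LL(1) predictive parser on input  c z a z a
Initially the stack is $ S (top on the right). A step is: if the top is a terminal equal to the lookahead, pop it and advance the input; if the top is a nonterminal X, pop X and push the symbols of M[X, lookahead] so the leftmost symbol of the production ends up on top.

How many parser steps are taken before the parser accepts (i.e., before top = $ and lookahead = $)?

step 1: stack=$ S  input=c z a z a $  — expand S → c T
step 2: stack=$ T c  input=c z a z a $  — match c
step 3: stack=$ T  input=z a z a $  — expand T → P T
step 4: stack=$ T P  input=z a z a $  — expand P → z a
step 5: stack=$ T a z  input=z a z a $  — match z
step 6: stack=$ T a  input=a z a $  — match a
step 7: stack=$ T  input=z a $  — expand T → P T
step 8: stack=$ T P  input=z a $  — expand P → z a
step 9: stack=$ T a z  input=z a $  — match z
step 10: stack=$ T a  input=a $  — match a
step 11: stack=$ T  input=$  — expand T → λ
Accept reached after 11 steps.

11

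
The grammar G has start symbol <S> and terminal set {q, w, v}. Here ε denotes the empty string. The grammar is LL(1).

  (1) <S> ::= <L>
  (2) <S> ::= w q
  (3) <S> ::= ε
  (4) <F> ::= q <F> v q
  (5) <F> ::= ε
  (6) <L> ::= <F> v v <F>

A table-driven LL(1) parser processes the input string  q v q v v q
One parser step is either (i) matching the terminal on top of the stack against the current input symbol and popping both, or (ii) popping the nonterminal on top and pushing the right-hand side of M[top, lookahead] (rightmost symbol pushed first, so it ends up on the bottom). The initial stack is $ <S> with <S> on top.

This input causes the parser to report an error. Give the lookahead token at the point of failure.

step 1: stack=$ <S>  input=q v q v v q $  — expand <S> ::= <L>
step 2: stack=$ <L>  input=q v q v v q $  — expand <L> ::= <F> v v <F>
step 3: stack=$ <F> v v <F>  input=q v q v v q $  — expand <F> ::= q <F> v q
step 4: stack=$ <F> v v q v <F> q  input=q v q v v q $  — match q
step 5: stack=$ <F> v v q v <F>  input=v q v v q $  — expand <F> ::= ε
step 6: stack=$ <F> v v q v  input=v q v v q $  — match v
step 7: stack=$ <F> v v q  input=q v v q $  — match q
step 8: stack=$ <F> v v  input=v v q $  — match v
step 9: stack=$ <F> v  input=v q $  — match v
step 10: stack=$ <F>  input=q $  — expand <F> ::= q <F> v q
step 11: stack=$ q v <F> q  input=q $  — match q
step 12: stack=$ q v <F>  input=$  — expand <F> ::= ε
step 13: stack=$ q v  input=$  — error: top is terminal v but lookahead is $

$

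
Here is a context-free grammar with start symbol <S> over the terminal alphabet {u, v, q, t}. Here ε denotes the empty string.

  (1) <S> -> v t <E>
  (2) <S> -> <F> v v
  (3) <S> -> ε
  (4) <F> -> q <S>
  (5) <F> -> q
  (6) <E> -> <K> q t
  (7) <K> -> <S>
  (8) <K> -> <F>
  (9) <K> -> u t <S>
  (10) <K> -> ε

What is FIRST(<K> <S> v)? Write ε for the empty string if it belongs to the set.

FIRST(<F>): from <F>->q <S> we get {q}; from <F>->q we get {q}. So FIRST(<F>) = {q}.
FIRST(<S>): from <S>->v t <E> we get {v}; from <S>-><F> v v we get {q}; from <S>->ε we get {ε}. So FIRST(<S>) = {ε, q, v}.
FIRST(<K>): from <K>-><S> we get {ε, q, v}; from <K>-><F> we get {q}; from <K>->u t <S> we get {u}; from <K>->ε we get {ε}. So FIRST(<K>) = {ε, q, u, v}.
FIRST(<E>): from <E>-><K> q t we get {q, u, v}. So FIRST(<E>) = {q, u, v}.
FIRST(<K> <S> v): take FIRST of each symbol in turn, carrying on past any symbol whose FIRST contains ε; result {q, u, v}.

{q, u, v}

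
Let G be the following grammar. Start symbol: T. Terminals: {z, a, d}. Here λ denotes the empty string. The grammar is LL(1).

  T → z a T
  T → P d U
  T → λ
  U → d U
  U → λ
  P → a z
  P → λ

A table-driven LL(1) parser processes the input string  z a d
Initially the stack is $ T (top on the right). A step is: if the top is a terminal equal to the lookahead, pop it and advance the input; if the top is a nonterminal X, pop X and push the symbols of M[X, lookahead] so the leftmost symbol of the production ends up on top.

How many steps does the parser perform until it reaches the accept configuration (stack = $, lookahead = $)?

     Stack    Input    Action
  1  $ T      z a d $  expand T → z a T
  2  $ T a z  z a d $  match z
  3  $ T a    a d $    match a
  4  $ T      d $      expand T → P d U
  5  $ U d P  d $      expand P → λ
  6  $ U d    d $      match d
  7  $ U      $        expand U → λ
Accept reached after 7 steps.

7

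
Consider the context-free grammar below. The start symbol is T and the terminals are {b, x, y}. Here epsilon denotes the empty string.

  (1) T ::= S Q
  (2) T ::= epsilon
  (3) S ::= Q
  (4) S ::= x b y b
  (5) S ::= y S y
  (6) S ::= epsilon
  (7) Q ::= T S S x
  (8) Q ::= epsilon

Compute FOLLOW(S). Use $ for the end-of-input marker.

FIRST(T) = {epsilon, x, y}  (via S Q)
FIRST(S) = {epsilon, x, y}  (via Q)
FIRST(Q) = {epsilon, x, y}  (via T S S x)
FOLLOW(T) includes $ since T is the start symbol.
FOLLOW(T): in Q::=T S S x, T is followed by S S x with FIRST {x, y}. Thus FOLLOW(T) = {$, x, y}.
FOLLOW(S): in T::=S Q, S is followed by Q with FIRST {epsilon, x, y}; in T::=S Q, the suffix after S is nullable, so FOLLOW(S) ⊇ FOLLOW(T) = {$, x, y}; in S::=y S y, S is followed by y with FIRST {y}; in Q::=T S S x (occurrence 1), S is followed by S x with FIRST {x, y}; in Q::=T S S x (occurrence 2), S is followed by x with FIRST {x}. Thus FOLLOW(S) = {$, x, y}.
FOLLOW(Q): in T::=S Q, the suffix after Q is empty, so FOLLOW(Q) ⊇ FOLLOW(T) = {$, x, y}; in S::=Q, the suffix after Q is empty, so FOLLOW(Q) ⊇ FOLLOW(S) = {$, x, y}. Thus FOLLOW(Q) = {$, x, y}.

{$, x, y}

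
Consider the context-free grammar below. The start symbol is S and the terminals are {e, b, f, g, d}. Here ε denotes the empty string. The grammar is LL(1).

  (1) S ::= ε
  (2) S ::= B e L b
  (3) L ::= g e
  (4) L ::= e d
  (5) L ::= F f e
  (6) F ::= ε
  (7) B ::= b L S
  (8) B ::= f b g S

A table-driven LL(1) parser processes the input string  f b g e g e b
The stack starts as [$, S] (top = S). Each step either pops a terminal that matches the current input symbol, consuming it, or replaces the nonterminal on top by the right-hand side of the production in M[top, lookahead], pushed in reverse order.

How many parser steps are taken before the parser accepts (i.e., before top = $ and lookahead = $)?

11

step 1: stack=$ S  input=f b g e g e b $  — expand S ::= B e L b
step 2: stack=$ b L e B  input=f b g e g e b $  — expand B ::= f b g S
step 3: stack=$ b L e S g b f  input=f b g e g e b $  — match f
step 4: stack=$ b L e S g b  input=b g e g e b $  — match b
step 5: stack=$ b L e S g  input=g e g e b $  — match g
step 6: stack=$ b L e S  input=e g e b $  — expand S ::= ε
step 7: stack=$ b L e  input=e g e b $  — match e
step 8: stack=$ b L  input=g e b $  — expand L ::= g e
step 9: stack=$ b e g  input=g e b $  — match g
step 10: stack=$ b e  input=e b $  — match e
step 11: stack=$ b  input=b $  — match b
Accept reached after 11 steps.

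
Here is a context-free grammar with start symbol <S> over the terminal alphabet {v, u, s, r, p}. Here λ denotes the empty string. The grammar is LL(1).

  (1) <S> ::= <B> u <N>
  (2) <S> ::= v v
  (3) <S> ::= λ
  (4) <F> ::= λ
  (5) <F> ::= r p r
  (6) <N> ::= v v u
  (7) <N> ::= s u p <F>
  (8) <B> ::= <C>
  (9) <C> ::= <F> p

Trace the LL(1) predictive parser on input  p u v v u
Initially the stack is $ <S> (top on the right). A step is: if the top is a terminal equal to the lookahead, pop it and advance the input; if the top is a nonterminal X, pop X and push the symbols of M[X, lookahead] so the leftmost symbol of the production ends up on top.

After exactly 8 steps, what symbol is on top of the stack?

     Stack          Input        Action
  1  $ <S>          p u v v u $  expand <S> ::= <B> u <N>
  2  $ <N> u <B>    p u v v u $  expand <B> ::= <C>
  3  $ <N> u <C>    p u v v u $  expand <C> ::= <F> p
  4  $ <N> u p <F>  p u v v u $  expand <F> ::= λ
  5  $ <N> u p      p u v v u $  match p
  6  $ <N> u        u v v u $    match u
  7  $ <N>          v v u $      expand <N> ::= v v u
  8  $ u v v        v v u $      match v
Stack after step 8: $ u v (top = v).

v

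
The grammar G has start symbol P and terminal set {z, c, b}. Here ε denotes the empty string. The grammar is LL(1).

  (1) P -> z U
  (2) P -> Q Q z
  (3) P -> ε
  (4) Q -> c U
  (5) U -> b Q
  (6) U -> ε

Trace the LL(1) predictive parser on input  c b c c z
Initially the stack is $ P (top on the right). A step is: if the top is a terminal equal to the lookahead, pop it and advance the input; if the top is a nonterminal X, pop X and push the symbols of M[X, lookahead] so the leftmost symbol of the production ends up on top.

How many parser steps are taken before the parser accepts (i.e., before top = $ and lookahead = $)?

      Stack      Input        Action
   1  $ P        c b c c z $  expand P -> Q Q z
   2  $ z Q Q    c b c c z $  expand Q -> c U
   3  $ z Q U c  c b c c z $  match c
   4  $ z Q U    b c c z $    expand U -> b Q
   5  $ z Q Q b  b c c z $    match b
   6  $ z Q Q    c c z $      expand Q -> c U
   7  $ z Q U c  c c z $      match c
   8  $ z Q U    c z $        expand U -> ε
   9  $ z Q      c z $        expand Q -> c U
  10  $ z U c    c z $        match c
  11  $ z U      z $          expand U -> ε
  12  $ z        z $          match z
Accept reached after 12 steps.

12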